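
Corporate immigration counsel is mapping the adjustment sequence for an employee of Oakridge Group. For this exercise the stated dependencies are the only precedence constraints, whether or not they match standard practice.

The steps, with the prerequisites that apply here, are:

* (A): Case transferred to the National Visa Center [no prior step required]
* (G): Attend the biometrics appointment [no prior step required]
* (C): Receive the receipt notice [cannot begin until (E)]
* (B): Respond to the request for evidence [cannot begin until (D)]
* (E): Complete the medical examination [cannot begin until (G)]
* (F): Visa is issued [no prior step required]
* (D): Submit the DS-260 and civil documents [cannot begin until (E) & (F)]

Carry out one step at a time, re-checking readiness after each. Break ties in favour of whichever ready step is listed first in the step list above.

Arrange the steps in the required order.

Nothing is required for (A), (G) and (F). (A) is listed earlier → (A) first.
Ready: (G) and (F). (G) is listed earlier → (G).
(E) now also ready, so the ready set is {(E), (F)}; (E) is listed earlier → (E).
(C) and (F) are both available; (C) is listed earlier → (C).
That leaves (F) as the only ready step → (F).
(D) needed (E) and (F), now all done → (D).
(B) is the only step now ready → (B).

(A), (G), (E), (C), (F), (D), (B)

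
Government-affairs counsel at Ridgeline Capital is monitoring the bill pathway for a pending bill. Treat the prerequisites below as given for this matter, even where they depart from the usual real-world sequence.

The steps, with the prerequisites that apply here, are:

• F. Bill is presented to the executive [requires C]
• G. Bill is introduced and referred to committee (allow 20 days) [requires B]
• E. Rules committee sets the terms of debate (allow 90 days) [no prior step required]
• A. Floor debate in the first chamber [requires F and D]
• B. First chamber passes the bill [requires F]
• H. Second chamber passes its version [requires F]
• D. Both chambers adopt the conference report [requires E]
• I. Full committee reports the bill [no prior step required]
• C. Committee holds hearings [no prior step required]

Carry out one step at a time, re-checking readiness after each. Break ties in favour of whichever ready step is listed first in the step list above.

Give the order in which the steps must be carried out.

E D I C F A B G H

Nothing is required for E, I and C. E is listed earlier → E first.
Now D, I and C have their prerequisites met. D is listed earlier, so D next.
Now I and C have their prerequisites met. I is listed earlier, so I next.
Next only C has its prerequisites met → C.
That leaves F as the only ready step → F.
Now A, B and H have their prerequisites met. A is listed earlier, so A next.
Now B and H have their prerequisites met. B is listed earlier, so B next.
Ready: G and H. G is listed earlier → G.
H needed F, now all done → H.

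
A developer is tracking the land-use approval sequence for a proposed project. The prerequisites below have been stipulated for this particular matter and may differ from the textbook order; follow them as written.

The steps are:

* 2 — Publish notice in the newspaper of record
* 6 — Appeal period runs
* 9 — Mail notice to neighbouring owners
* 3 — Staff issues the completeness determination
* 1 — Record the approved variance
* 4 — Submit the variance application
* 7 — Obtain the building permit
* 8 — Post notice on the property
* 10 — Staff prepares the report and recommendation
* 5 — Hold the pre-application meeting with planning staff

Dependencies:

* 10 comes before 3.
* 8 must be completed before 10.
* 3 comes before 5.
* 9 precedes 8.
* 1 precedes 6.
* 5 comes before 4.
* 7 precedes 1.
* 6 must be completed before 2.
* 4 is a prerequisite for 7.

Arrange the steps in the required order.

9, 8, 10, 3, 5, 4, 7, 1, 6, 2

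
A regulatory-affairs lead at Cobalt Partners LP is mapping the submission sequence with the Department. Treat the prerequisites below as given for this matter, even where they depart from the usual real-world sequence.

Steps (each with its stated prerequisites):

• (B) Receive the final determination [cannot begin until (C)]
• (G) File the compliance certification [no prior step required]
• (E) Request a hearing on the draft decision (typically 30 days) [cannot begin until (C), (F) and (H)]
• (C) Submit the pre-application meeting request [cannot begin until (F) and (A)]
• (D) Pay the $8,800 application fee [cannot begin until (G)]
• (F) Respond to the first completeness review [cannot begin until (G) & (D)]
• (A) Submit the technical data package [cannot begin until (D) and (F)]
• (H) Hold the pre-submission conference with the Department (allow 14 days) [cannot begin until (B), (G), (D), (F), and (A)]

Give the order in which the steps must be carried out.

(G) has no prerequisites → (G) first.
(D) is the only step now ready → (D).
(F) needed (G) and (D), now all done → (F).
(A) is the only step now ready → (A).
(C) needed (F) and (A), now all done → (C).
(B) needed (C), now all done → (B).
Next only (H) has its prerequisites met → (H).
That leaves (E) as the only ready step → (E).

(G), (D), (F), (A), (C), (B), (H), (E)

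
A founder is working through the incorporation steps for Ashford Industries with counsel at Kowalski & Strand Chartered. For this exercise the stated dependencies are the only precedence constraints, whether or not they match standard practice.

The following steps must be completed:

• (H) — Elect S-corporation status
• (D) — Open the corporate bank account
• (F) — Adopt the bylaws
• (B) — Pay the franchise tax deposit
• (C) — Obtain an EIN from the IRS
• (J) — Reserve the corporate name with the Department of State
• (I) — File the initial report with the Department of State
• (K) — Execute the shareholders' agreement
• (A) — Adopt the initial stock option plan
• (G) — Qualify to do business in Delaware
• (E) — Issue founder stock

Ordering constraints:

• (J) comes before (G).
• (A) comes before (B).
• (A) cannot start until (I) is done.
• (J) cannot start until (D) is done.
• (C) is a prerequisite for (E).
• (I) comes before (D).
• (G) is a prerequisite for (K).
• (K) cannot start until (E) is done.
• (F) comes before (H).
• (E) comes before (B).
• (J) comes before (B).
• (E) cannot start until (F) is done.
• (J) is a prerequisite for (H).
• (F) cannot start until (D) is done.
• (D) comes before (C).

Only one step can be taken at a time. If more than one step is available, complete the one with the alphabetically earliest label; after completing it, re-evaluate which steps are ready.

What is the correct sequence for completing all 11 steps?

(I), (A), (D), (C), (F), (E), (J), (B), (G), (H), (K)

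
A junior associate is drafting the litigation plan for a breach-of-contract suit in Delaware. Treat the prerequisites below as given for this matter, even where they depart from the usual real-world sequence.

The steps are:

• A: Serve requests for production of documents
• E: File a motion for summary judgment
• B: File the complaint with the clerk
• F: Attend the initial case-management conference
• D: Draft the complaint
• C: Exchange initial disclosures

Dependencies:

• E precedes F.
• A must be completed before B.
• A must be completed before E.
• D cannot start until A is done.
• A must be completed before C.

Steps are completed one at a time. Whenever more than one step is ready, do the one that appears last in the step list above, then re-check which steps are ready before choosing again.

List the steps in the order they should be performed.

A is the only step with nothing outstanding, so it goes first.
C, D, B and E are all available; C is listed later → C.
Now D, B and E have their prerequisites met. D is listed later, so D next.
Ready: B and E. B is listed later → B.
E needed A, now all done → E.
F needed E, now all done → F.

A C D B E F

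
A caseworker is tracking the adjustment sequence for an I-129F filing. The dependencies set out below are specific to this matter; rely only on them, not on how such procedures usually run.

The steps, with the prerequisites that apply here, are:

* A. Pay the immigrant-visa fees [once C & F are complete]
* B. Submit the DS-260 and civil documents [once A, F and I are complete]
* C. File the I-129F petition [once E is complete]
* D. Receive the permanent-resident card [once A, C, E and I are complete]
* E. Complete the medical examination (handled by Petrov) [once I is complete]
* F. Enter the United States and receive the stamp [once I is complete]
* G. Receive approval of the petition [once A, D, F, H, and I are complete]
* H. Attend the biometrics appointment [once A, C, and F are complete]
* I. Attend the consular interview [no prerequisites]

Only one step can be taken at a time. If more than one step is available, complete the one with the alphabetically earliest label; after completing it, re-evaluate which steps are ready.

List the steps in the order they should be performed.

I has no prerequisites → I first.
Ready: E and F. E has the earlier label → E.
Ready: C and F. C has the earlier label → C.
F needed I, now all done → F.
Next only A has its prerequisites met → A.
B, D and H are all available; B has the earlier label → B.
Ready: D and H. D has the earlier label → D.
Next only H has its prerequisites met → H.
That leaves G as the only ready step → G.

I → E → C → F → A → B → D → H → G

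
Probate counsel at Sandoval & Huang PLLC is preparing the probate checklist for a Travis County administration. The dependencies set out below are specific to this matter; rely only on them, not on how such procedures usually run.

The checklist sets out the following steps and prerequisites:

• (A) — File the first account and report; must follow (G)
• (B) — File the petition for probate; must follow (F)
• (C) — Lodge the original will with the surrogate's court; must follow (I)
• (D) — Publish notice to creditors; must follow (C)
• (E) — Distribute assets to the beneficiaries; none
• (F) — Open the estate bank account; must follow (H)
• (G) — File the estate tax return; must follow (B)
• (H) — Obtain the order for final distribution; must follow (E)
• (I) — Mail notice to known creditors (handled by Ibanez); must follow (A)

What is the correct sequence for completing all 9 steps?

(E), (H), (F), (B), (G), (A), (I), (C), (D)

Only (E) has no prerequisites, so it is first.
Next only (H) has its prerequisites met → (H).
(F) is the only step now ready → (F).
(B) needed (F), now all done → (B).
(G) is the only step now ready → (G).
(A) needed (G), now all done → (A).
(I) is the only step now ready → (I).
(C) needed (I), now all done → (C).
Next only (D) has its prerequisites met → (D).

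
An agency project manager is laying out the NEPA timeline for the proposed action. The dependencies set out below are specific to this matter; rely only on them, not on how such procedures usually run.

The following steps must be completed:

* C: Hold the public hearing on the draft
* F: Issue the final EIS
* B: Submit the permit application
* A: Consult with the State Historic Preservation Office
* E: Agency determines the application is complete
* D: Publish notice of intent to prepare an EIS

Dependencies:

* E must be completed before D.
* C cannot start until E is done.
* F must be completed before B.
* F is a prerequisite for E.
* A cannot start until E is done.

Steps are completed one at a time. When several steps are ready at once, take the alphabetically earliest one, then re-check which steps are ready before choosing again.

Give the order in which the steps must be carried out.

F B E A C D

F is the only step with nothing outstanding, so it goes first.
Now B and E have their prerequisites met. B has the earlier label, so B next.
E needed F, now all done → E.
Now A, C and D have their prerequisites met. A has the earlier label, so A next.
Now C and D have their prerequisites met. C has the earlier label, so C next.
D needed E, now all done → D.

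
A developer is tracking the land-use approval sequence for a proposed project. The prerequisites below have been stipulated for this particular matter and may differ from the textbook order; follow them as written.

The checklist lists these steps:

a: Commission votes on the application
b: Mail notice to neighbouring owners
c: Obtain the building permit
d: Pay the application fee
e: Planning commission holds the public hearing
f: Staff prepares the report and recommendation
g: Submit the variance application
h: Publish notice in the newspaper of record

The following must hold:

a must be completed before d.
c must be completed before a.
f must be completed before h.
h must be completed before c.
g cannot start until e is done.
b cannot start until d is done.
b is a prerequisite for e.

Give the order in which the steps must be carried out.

f, h, c, a, d, b, e, g

f is the only step with nothing outstanding, so it goes first.
h needed f, now all done → h.
c needed h, now all done → c.
a is the only step now ready → a.
d needed a, now all done → d.
b is the only step now ready → b.
Next only e has its prerequisites met → e.
Next only g has its prerequisites met → g.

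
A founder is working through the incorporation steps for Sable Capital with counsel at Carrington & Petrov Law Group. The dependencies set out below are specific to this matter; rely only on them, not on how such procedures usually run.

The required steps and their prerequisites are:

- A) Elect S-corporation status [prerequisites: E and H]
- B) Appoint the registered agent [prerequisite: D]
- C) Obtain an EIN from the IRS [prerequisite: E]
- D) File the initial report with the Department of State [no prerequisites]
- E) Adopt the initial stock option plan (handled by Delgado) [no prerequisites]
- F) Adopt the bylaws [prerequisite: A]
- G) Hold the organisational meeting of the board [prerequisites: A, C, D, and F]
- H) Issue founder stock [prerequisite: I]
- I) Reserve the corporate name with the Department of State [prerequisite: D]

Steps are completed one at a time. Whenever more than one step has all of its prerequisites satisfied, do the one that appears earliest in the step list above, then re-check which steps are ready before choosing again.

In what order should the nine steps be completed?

D, B, E, C, I, H, A, F, G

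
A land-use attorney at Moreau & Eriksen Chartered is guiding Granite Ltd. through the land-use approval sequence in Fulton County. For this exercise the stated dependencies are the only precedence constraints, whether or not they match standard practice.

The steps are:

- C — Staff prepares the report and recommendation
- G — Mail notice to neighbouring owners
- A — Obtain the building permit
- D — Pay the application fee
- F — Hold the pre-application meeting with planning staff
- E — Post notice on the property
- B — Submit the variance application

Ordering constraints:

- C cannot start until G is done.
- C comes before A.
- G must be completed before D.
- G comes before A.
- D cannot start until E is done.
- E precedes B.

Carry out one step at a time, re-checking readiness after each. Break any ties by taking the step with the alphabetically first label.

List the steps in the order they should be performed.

E, B, F, G, C, A, D

E, F and G have no prerequisites; E has the earlier label, so E is first.
Now B, F and G have their prerequisites met. B has the earlier label, so B next.
Ready: F and G. F has the earlier label → F.
G is the only step now ready → G.
C and D are both available; C has the earlier label → C.
A now also ready, so the ready set is {A, D}; A has the earlier label → A.
Next only D has its prerequisites met → D.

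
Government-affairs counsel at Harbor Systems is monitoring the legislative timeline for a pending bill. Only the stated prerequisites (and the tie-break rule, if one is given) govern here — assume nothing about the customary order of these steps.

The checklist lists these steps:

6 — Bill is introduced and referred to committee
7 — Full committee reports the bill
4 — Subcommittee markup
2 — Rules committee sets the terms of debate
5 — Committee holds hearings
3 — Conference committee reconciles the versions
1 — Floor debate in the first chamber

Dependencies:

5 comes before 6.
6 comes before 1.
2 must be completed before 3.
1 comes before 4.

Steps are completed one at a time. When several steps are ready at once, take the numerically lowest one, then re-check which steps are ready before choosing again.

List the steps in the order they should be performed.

Nothing is required for 2, 5 and 7. 2 has the earlier label → 2 first.
3 now also ready, so the ready set is {3, 5, 7}; 3 has the earlier label → 3.
5 and 7 are both available; 5 has the earlier label → 5.
6 now also ready, so the ready set is {6, 7}; 6 has the earlier label → 6.
1 and 7 are both available; 1 has the earlier label → 1.
Now 4 and 7 have their prerequisites met. 4 has the earlier label, so 4 next.
Next only 7 has its prerequisites met → 7.

2, 3, 5, 6, 1, 4, 7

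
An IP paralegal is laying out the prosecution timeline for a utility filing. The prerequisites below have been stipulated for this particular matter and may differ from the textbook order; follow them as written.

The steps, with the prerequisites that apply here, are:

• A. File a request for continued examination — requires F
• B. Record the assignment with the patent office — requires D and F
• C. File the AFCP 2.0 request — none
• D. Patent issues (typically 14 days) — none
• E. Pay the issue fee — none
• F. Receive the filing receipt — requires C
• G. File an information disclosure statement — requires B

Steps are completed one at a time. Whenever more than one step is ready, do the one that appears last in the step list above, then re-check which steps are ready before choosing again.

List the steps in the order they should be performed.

Nothing is required for E, D and C. E is listed later → E first.
Now D and C have their prerequisites met. D is listed later, so D next.
Next only C has its prerequisites met → C.
F needed C, now all done → F.
Now B and A have their prerequisites met. B is listed later, so B next.
Ready: G and A. G is listed later → G.
A needed F, now all done → A.

E → D → C → F → B → G → A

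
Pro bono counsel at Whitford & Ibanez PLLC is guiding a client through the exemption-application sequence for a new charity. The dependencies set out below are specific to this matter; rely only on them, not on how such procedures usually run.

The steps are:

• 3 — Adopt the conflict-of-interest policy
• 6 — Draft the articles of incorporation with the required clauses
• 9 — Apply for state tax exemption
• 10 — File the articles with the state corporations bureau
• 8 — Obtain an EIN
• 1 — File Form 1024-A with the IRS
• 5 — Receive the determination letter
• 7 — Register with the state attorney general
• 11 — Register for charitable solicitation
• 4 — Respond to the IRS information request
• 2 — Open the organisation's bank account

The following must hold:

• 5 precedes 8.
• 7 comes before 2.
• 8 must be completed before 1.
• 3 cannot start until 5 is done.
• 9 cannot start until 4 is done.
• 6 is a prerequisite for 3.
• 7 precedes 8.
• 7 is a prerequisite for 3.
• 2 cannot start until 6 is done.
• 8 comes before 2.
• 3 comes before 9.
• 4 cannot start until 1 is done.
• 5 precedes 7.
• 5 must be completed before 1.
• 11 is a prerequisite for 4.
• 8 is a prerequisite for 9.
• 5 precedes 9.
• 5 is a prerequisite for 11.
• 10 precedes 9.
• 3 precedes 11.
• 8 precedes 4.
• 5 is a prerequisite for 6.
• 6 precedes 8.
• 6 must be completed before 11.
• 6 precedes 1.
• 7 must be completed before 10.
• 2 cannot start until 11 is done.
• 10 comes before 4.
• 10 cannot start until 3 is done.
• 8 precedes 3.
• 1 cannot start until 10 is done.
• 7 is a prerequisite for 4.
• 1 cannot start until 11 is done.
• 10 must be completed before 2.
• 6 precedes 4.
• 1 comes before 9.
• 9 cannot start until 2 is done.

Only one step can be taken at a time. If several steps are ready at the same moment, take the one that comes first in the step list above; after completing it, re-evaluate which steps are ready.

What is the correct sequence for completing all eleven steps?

5 has no prerequisites → 5 first.
Now 6 and 7 have their prerequisites met. 6 is listed earlier, so 6 next.
7 needed 5, now all done → 7.
8 needed 6, 5 and 7, now all done → 8.
That leaves 3 as the only ready step → 3.
10 and 11 are both available; 10 is listed earlier → 10.
Next only 11 has its prerequisites met → 11.
1 and 2 are both available; 1 is listed earlier → 1.
4 now also ready, so the ready set is {4, 2}; 4 is listed earlier → 4.
Next only 2 has its prerequisites met → 2.
That leaves 9 as the only ready step → 9.

5 → 6 → 7 → 8 → 3 → 10 → 11 → 1 → 4 → 2 → 9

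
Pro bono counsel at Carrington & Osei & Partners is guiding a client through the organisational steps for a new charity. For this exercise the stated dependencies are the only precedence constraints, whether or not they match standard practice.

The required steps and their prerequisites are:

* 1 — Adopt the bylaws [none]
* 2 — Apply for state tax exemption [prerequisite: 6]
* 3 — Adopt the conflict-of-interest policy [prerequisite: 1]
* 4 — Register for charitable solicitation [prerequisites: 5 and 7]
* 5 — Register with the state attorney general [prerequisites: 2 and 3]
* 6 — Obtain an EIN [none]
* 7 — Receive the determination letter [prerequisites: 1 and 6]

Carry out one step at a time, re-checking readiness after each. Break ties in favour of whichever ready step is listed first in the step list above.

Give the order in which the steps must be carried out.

Nothing is required for 1 and 6. 1 is listed earlier → 1 first.
Now 3 and 6 have their prerequisites met. 3 is listed earlier, so 3 next.
6 is the only step now ready → 6.
Now 2 and 7 have their prerequisites met. 2 is listed earlier, so 2 next.
5 now also ready, so the ready set is {5, 7}; 5 is listed earlier → 5.
7 needed 1 and 6, now all done → 7.
That leaves 4 as the only ready step → 4.

1 3 6 2 5 7 4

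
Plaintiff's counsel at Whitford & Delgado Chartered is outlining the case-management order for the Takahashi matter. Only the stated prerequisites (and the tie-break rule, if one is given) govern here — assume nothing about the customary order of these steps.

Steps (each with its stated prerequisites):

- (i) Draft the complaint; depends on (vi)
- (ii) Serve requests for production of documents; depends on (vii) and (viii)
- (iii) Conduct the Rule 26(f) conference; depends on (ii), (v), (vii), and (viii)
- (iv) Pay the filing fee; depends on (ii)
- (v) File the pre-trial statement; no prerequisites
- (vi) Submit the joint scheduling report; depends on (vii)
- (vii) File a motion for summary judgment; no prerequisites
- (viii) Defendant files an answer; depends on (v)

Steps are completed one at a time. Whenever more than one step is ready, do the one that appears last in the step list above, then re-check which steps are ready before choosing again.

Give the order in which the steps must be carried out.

Nothing is required for (vii) and (v). (vii) is listed later → (vii) first.
Now (vi) and (v) have their prerequisites met. (vi) is listed later, so (vi) next.
(i) now also ready, so the ready set is {(v), (i)}; (v) is listed later → (v).
Ready: (viii) and (i). (viii) is listed later → (viii).
(ii) and (i) are both available; (ii) is listed later → (ii).
(iv) and (iii) now also ready, so the ready set is {(iv), (iii), (i)}; (iv) is listed later → (iv).
Ready: (iii) and (i). (iii) is listed later → (iii).
Next only (i) has its prerequisites met → (i).

(vii), (vi), (v), (viii), (ii), (iv), (iii), (i)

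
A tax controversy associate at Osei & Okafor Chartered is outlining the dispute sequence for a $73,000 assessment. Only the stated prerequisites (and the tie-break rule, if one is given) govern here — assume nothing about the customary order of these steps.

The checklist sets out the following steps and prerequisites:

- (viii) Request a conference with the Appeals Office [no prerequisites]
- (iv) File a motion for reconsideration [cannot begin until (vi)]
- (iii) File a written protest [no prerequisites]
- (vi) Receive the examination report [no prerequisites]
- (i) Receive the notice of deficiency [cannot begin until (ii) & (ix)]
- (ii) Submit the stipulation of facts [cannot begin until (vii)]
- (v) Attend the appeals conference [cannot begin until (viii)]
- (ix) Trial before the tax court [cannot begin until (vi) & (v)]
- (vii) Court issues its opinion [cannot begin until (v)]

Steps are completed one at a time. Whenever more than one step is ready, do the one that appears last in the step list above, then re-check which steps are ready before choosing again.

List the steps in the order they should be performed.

(vi) → (iii) → (iv) → (viii) → (v) → (vii) → (ix) → (ii) → (i)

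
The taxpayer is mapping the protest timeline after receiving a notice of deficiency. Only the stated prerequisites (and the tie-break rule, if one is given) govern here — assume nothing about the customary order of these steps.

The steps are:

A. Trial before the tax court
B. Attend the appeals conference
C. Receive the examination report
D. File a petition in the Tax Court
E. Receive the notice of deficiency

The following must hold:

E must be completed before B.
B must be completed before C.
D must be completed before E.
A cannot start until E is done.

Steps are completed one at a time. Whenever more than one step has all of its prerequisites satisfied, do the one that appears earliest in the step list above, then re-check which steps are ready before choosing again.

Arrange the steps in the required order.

D E A B C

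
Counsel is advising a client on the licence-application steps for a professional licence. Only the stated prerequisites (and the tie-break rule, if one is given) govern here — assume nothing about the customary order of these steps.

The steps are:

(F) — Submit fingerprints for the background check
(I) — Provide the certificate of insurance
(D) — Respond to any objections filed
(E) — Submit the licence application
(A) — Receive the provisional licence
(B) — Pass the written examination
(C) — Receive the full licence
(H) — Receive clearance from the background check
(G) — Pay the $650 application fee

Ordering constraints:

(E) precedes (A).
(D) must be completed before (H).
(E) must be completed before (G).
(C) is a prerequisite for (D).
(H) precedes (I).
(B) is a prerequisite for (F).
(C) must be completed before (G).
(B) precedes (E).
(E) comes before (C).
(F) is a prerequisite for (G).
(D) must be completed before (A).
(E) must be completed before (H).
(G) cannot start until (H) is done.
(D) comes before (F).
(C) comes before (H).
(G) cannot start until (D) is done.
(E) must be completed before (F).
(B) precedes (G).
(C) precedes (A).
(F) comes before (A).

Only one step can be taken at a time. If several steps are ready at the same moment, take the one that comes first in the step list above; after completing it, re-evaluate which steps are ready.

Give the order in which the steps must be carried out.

(B) is the only step with nothing outstanding, so it goes first.
(E) is the only step now ready → (E).
(C) needed (E), now all done → (C).
(D) is the only step now ready → (D).
(F) and (H) are both available; (F) is listed earlier → (F).
Ready: (A) and (H). (A) is listed earlier → (A).
(H) is the only step now ready → (H).
(I) and (G) are both available; (I) is listed earlier → (I).
(G) needed (F), (D), (E), (B), (C) and (H), now all done → (G).

(B) → (E) → (C) → (D) → (F) → (A) → (H) → (I) → (G)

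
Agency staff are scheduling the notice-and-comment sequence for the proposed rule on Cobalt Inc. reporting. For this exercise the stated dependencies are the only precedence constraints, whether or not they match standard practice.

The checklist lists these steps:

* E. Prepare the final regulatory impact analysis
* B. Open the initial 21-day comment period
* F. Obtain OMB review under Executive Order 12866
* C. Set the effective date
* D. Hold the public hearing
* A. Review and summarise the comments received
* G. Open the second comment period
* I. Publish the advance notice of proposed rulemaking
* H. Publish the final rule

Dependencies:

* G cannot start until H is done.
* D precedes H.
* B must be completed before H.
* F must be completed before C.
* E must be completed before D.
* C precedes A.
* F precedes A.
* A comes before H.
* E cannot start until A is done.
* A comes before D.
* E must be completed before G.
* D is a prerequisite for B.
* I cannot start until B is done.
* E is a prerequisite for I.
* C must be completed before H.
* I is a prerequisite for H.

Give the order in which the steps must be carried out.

F, C, A, E, D, B, I, H, G

F is the only step with nothing outstanding, so it goes first.
C is the only step now ready → C.
Next only A has its prerequisites met → A.
E needed A, now all done → E.
D needed E and A, now all done → D.
B needed D, now all done → B.
I is the only step now ready → I.
H needed B, C, D, A and I, now all done → H.
Next only G has its prerequisites met → G.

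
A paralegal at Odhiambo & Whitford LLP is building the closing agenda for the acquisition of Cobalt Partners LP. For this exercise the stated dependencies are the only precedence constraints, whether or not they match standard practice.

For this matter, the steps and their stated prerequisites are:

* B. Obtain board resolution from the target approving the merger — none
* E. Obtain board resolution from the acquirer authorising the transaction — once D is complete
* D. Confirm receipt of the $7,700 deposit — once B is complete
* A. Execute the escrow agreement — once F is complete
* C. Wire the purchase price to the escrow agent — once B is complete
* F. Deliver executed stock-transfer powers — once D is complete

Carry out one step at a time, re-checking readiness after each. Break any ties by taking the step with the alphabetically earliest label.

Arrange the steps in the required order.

B → C → D → E → F → A

B is the only step with nothing outstanding, so it goes first.
Now C and D have their prerequisites met. C has the earlier label, so C next.
Next only D has its prerequisites met → D.
Ready: E and F. E has the earlier label → E.
F is the only step now ready → F.
A needed F, now all done → A.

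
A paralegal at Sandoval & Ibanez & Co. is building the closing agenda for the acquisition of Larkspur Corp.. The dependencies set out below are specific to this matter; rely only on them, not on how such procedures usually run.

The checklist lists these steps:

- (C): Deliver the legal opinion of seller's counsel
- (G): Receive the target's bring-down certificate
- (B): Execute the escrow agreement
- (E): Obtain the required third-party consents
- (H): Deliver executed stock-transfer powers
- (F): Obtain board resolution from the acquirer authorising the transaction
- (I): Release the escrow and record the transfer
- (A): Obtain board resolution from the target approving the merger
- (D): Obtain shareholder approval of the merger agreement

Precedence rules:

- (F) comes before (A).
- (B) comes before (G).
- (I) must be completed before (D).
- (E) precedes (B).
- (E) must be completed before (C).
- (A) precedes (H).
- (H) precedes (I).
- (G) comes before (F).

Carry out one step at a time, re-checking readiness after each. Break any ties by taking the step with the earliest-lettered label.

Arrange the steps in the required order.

Only (E) has no prerequisites, so it is first.
(B) and (C) are both available; (B) has the earlier label → (B).
(G) now also ready, so the ready set is {(C), (G)}; (C) has the earlier label → (C).
(G) needed (B), now all done → (G).
That leaves (F) as the only ready step → (F).
(A) is the only step now ready → (A).
Next only (H) has its prerequisites met → (H).
That leaves (I) as the only ready step → (I).
(D) is the only step now ready → (D).

(E), (B), (C), (G), (F), (A), (H), (I), (D)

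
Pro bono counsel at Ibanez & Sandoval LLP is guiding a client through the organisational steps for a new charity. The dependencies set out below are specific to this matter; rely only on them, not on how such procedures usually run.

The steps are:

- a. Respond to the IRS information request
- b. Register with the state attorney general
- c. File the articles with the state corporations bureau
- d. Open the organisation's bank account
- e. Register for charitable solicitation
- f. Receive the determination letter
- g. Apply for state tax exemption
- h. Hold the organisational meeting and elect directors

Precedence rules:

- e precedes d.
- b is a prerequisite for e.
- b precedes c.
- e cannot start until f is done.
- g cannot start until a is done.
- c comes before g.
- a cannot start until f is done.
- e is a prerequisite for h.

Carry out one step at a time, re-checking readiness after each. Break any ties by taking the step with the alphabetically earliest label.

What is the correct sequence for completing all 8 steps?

b → c → f → a → e → d → g → h

b and f have no prerequisites; b has the earlier label, so b is first.
Now c and f have their prerequisites met. c has the earlier label, so c next.
f is the only step now ready → f.
Ready: a and e. a has the earlier label → a.
Now e and g have their prerequisites met. e has the earlier label, so e next.
Now d, g and h have their prerequisites met. d has the earlier label, so d next.
Ready: g and h. g has the earlier label → g.
That leaves h as the only ready step → h.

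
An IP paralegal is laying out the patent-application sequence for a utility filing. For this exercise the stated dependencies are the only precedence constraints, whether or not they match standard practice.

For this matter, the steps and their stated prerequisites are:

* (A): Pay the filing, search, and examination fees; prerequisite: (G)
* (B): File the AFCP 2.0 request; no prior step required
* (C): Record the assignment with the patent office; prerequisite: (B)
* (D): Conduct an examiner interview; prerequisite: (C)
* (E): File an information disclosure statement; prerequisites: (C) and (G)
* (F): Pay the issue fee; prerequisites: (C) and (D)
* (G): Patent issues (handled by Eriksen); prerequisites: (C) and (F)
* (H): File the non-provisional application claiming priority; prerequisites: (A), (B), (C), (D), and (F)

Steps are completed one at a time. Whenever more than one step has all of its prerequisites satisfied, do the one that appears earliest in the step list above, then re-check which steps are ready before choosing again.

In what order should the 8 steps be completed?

(B) → (C) → (D) → (F) → (G) → (A) → (E) → (H)

(B) is the only step with nothing outstanding, so it goes first.
That leaves (C) as the only ready step → (C).
Next only (D) has its prerequisites met → (D).
(F) needed (C) and (D), now all done → (F).
That leaves (G) as the only ready step → (G).
Now (A) and (E) have their prerequisites met. (A) is listed earlier, so (A) next.
Ready: (E) and (H). (E) is listed earlier → (E).
(H) needed (A), (B), (C), (D) and (F), now all done → (H).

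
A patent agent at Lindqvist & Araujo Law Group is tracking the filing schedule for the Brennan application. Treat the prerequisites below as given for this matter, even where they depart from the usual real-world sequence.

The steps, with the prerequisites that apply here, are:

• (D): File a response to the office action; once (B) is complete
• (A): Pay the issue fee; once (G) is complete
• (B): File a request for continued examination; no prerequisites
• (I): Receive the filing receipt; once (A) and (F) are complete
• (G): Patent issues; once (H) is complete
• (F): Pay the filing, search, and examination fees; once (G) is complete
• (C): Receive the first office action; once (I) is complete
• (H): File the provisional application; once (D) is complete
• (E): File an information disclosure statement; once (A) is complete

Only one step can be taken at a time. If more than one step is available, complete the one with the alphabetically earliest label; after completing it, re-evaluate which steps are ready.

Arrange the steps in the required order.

Only (B) has no prerequisites, so it is first.
(D) needed (B), now all done → (D).
(H) needed (D), now all done → (H).
Next only (G) has its prerequisites met → (G).
Ready: (A) and (F). (A) has the earlier label → (A).
Ready: (E) and (F). (E) has the earlier label → (E).
(F) needed (G), now all done → (F).
Next only (I) has its prerequisites met → (I).
Next only (C) has its prerequisites met → (C).

(B) → (D) → (H) → (G) → (A) → (E) → (F) → (I) → (C)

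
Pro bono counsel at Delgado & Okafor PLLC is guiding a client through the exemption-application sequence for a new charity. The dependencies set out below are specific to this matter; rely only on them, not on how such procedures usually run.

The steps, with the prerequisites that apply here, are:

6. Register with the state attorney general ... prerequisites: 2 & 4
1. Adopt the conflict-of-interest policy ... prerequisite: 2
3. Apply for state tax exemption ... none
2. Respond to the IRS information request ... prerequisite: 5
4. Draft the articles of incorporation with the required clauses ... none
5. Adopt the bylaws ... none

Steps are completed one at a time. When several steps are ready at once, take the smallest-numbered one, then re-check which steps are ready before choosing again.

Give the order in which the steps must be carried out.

3, 4 and 5 have no prerequisites; 3 has the earlier label, so 3 is first.
Ready: 4 and 5. 4 has the earlier label → 4.
Next only 5 has its prerequisites met → 5.
2 is the only step now ready → 2.
1 and 6 are both available; 1 has the earlier label → 1.
6 needed 2 and 4, now all done → 6.

3, 4, 5, 2, 1, 6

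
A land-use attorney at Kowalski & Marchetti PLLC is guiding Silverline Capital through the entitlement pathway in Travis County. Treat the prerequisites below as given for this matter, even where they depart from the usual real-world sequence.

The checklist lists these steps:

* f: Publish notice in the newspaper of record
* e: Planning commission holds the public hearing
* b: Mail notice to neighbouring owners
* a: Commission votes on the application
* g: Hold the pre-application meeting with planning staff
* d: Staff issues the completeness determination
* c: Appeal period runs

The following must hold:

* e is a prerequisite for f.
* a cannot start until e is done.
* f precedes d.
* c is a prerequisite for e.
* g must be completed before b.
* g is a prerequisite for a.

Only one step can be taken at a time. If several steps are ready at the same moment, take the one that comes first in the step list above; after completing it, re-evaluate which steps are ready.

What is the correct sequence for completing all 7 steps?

Nothing is required for g and c. g is listed earlier → g first.
b now also ready, so the ready set is {b, c}; b is listed earlier → b.
That leaves c as the only ready step → c.
e is the only step now ready → e.
Now f and a have their prerequisites met. f is listed earlier, so f next.
d now also ready, so the ready set is {a, d}; a is listed earlier → a.
That leaves d as the only ready step → d.

g → b → c → e → f → a → d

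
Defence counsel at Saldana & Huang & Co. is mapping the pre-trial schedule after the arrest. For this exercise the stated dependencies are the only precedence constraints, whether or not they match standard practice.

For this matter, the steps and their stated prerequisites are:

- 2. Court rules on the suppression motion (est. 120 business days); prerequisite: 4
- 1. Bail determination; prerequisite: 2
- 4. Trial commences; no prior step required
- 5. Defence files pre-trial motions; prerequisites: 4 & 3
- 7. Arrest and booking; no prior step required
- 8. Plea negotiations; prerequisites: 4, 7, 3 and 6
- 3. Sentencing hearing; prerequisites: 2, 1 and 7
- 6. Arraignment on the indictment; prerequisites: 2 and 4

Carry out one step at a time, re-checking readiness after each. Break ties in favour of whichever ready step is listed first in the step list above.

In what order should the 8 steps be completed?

4 2 1 7 3 5 6 8

Nothing is required for 4 and 7. 4 is listed earlier → 4 first.
Ready: 2 and 7. 2 is listed earlier → 2.
Now 1, 7 and 6 have their prerequisites met. 1 is listed earlier, so 1 next.
Now 7 and 6 have their prerequisites met. 7 is listed earlier, so 7 next.
3 and 6 are both available; 3 is listed earlier → 3.
Now 5 and 6 have their prerequisites met. 5 is listed earlier, so 5 next.
6 is the only step now ready → 6.
8 needed 4, 7, 3 and 6, now all done → 8.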